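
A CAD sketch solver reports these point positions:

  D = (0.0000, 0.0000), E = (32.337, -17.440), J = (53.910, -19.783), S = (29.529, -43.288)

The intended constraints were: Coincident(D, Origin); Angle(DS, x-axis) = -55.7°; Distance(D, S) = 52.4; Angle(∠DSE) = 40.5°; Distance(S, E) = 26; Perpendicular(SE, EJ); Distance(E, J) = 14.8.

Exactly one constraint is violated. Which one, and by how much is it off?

Distance(E, J) = 14.8 — off by 6.90.

D = (0.00, 0.00) ✓; DS at -55.70° ✓; |DS| = 52.40 ✓; ∠DSE = 40.50° ✓; |SE| = 26.00 ✓; ∠(SE, EJ) = 90.00° ✓; |EJ| = 21.70 ✗.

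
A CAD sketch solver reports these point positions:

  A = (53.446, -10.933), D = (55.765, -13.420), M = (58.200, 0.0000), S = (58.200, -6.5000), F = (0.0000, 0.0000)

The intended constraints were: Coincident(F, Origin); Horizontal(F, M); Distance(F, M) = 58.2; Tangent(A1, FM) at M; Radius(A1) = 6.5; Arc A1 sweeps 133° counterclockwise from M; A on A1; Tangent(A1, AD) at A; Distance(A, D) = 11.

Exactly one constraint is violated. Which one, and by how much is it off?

Distance(A, D) = 11 — off by 7.60.

F = (0.00, 0.00) ✓; F.y = 0.00, M.y = 0.00 ✓; |FM| = 58.20 ✓; ∠(SM, MF) = 90.00° ✓; |SM| = 6.500 ✓; bearing(S→A) − bearing(S→M) = 133.0° ✓; |SA| = 6.500 ✓; ∠(SA, AD) = 90.00° ✓; |AD| = 3.400 ✗.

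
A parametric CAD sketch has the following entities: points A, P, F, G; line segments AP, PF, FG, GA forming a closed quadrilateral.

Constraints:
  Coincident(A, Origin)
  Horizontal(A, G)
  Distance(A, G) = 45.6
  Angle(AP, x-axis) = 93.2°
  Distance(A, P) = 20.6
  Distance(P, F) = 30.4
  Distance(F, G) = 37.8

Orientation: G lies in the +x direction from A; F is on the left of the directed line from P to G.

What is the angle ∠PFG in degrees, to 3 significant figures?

96.4°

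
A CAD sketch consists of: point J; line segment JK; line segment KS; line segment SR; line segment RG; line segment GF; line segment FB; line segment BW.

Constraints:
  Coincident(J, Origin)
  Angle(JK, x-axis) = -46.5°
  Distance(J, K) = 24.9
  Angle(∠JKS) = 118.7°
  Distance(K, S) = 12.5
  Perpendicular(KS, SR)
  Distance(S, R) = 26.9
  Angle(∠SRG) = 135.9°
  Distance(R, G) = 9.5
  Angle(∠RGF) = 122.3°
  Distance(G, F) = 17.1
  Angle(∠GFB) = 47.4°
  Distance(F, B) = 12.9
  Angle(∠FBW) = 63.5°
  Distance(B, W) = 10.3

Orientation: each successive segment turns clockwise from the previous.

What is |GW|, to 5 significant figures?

4.6956

J is at the origin; JK runs at -46.5° with length 24.9, so K = (17.140, -18.062). ∠JKS = 118.7° gives KS at -107.80° from the x-axis; with |KS| = 12.5, S = (13.319, -29.963). KS ⟂ SR, so SR runs at 162.20°; with |SR| = 26.9, R = (-12.293, -21.740). ∠SRG = 135.9° gives RG at 118.10° from the x-axis; with |RG| = 9.5, G = (-16.768, -13.360). ∠RGF = 122.3° gives GF at 60.400° from the x-axis; with |GF| = 17.1, F = (-8.3216, 1.5083). ∠GFB = 47.4° gives FB at -72.200° from the x-axis; with |FB| = 12.9, B = (-4.3782, -10.774). ∠FBW = 63.5° gives BW at 171.30° from the x-axis; with |BW| = 10.3, W = (-14.560, -9.2161). Then |GW| = |W − G| = 4.6956.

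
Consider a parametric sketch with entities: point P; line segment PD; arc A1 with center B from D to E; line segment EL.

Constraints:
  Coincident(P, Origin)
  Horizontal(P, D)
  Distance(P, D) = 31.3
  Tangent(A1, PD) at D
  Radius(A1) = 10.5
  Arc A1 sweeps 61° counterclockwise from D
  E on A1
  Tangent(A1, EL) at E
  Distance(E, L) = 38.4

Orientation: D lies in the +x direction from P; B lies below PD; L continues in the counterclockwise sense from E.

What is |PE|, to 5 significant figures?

22.768

Tangency of A1 to PD means the radius BD is perpendicular to PD, so B = D + (0, -10.5) = (31.300, -10.500). On A1, D sits at bearing 90° from B; a 61° counterclockwise sweep puts E at bearing 151°, so E = B + 10.5·(cos 151°, sin 151°) = (22.116, -5.4095). Then |PE| = |E − P| = 22.768.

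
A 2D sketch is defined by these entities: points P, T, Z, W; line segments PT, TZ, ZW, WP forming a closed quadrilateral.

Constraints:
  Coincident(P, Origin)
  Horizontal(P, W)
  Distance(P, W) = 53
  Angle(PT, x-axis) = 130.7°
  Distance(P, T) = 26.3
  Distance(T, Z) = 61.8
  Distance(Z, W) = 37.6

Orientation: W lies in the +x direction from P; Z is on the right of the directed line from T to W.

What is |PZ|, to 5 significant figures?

35.540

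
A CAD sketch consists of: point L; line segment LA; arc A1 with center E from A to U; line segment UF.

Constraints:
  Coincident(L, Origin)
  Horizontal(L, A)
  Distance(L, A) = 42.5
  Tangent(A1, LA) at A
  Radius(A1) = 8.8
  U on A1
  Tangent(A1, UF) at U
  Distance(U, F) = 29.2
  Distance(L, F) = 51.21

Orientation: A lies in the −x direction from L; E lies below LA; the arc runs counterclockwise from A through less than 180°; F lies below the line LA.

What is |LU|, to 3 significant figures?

51.7

L is at the origin; L and A share the same y with |LA| = 42.5 and A on the −x side, so A = (-42.5, 0.00). Since A1 is tangent to LA there, EA ⟂ LA, so E = A + (0, -8.8) = (-42.5, -8.80). Since EU ⟂ UF (tangency), |EF| = √(8.8² + 29.2²) = 30.5 regardless of where U sits on A1. So F lies on both circle(L, 51.21) and circle(E, 30.5); the below-LA intersection is F = (-34.2, -38.1). U is the foot of the tangent from F: U = (-49.9, -13.5).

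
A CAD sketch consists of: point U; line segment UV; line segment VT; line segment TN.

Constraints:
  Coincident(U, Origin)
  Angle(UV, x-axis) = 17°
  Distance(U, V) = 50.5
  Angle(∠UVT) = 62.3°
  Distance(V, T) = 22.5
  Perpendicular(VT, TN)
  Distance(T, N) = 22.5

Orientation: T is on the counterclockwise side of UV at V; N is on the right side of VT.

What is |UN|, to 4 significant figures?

67.22

U is at the origin; UV runs at 17.0° with length 50.5, so V = 50.5·(cos 17.0°, sin 17.0°) = (48.29, 14.76). ∠UVT = 62.3°, so VT runs at 17.0° + (180° − 62.3°) = 134.7° from the x-axis; with |VT| = 22.5, T = V + 22.5·(cos 134.7°, sin 134.7°) = (32.47, 30.76). VT is perpendicular to TN; with |TN| = 22.5 on the right of VT, N = T + 22.5·(0.7108, 0.7034) = (48.46, 46.58). Then |UN| = |N − U| = 67.22.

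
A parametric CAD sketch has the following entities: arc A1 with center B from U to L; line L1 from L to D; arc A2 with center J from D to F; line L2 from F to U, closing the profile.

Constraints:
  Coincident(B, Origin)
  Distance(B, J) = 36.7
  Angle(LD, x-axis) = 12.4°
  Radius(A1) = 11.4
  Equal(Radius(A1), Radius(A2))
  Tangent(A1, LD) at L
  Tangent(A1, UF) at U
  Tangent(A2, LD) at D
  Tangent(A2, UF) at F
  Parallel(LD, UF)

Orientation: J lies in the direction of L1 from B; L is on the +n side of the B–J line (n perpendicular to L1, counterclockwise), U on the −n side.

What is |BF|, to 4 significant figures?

38.43

The slot axis is L1's direction at 12.4°, so u = (cos 12.4°, sin 12.4°) = (0.9767, 0.2147) and n = (−sin 12.4°, cos 12.4°) = (-0.2147, 0.9767). B is at the origin and J lies 36.7 along u from B, so J = 36.7·u = (35.84, 7.881). Tangency of A1 to both parallel lines with radius 11.4 puts L and U at B ± 11.4·n: L = (-2.448, 11.13), U = (2.448, -11.13). Equal radii place D and F the same way about J: D = J + 11.4·n = (33.40, 19.01), F = J − 11.4·n = (38.29, -3.253). Then |BF| = |F − B| = 38.43.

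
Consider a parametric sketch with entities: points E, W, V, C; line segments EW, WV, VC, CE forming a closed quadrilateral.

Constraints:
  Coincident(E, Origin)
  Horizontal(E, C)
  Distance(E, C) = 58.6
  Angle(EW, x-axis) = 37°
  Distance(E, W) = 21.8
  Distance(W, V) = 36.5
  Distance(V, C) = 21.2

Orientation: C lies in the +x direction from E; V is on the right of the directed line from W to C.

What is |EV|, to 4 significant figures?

44.43

E is at the origin; E and C share the same y with |EC| = 58.6 and C in +x, so C = (58.6, 0). EW runs at 37.0° with |EW| = 21.8, so W = (17.41, 13.12). V is determined by |WV| = 36.5 and |VC| = 21.2 together: it lies at the intersection of circle(W, 36.5) and circle(C, 21.2). With |WC| = 43.23, the foot of the radical line on WC is 31.83 from W and the perpendicular offset is √(36.5² − 31.83²) = 17.87. Taking the right-of-WC solution: V = (42.31, -13.57).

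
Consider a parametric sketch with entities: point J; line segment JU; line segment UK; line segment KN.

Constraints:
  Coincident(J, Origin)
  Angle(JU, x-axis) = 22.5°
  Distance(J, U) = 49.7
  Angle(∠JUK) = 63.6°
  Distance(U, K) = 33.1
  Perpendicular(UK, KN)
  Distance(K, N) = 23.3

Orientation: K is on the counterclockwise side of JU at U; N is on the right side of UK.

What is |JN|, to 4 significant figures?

68.70

J is at the origin; JU runs at 22.5° with length 49.7, so U = 49.7·(cos 22.5°, sin 22.5°) = (45.92, 19.02). ∠JUK = 63.6°, so UK runs at 22.5° + (180° − 63.6°) = 138.9° from the x-axis; with |UK| = 33.1, K = U + 33.1·(cos 138.9°, sin 138.9°) = (20.97, 40.78). UK is perpendicular to KN; with |KN| = 23.3 on the right of UK, N = K + 23.3·(0.6574, 0.7536) = (36.29, 58.34). Then |JN| = |N − J| = 68.70.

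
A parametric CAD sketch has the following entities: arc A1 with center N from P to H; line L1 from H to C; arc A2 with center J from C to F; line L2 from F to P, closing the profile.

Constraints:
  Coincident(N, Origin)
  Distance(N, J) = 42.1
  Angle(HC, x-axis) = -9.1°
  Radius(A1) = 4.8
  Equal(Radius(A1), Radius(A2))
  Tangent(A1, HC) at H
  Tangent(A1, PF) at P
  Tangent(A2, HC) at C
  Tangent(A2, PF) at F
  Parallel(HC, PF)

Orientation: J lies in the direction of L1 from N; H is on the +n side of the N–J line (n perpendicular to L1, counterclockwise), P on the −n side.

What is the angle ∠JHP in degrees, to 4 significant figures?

83.50°

N is at the origin and J lies 42.1 along u from N, so J = 42.1·u = (41.57, -6.658). Tangency of A1 to both parallel lines with radius 4.8 puts H and P at N ± 4.8·n: H = (0.7592, 4.740), P = (-0.7592, -4.740). Then cos ∠JHP = HJ·HP / (|HJ||HP|), giving 83.50°.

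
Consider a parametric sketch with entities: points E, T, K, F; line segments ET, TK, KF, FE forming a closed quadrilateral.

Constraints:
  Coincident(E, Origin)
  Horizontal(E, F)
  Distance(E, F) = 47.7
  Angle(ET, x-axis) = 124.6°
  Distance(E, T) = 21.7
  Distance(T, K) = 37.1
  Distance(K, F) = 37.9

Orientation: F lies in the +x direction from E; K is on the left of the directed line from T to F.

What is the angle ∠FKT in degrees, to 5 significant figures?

113.22°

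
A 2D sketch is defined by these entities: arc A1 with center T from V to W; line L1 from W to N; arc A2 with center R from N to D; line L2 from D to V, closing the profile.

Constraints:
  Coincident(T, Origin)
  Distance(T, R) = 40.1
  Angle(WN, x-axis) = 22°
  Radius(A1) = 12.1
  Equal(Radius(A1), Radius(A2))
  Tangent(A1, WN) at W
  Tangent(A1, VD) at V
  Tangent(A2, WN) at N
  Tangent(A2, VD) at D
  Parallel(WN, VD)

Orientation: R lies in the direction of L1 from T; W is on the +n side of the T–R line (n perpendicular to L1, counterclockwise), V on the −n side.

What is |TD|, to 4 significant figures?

41.89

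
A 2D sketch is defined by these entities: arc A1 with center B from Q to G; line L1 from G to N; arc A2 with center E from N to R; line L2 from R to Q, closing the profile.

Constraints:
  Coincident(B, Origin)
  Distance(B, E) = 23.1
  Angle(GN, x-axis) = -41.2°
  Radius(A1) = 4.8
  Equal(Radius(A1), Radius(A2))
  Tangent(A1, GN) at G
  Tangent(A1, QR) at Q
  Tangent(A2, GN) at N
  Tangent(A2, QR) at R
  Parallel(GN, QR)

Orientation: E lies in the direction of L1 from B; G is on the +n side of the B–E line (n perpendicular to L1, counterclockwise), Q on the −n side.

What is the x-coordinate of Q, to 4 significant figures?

-3.162

The slot axis is L1's direction at -41.2°, so u = (cos -41.2°, sin -41.2°) = (0.7524, -0.6587) and n = (−sin -41.2°, cos -41.2°) = (0.6587, 0.7524). B is at the origin and E lies 23.1 along u from B, so E = 23.1·u = (17.38, -15.22). Tangency of A1 to both parallel lines with radius 4.8 puts G and Q at B ± 4.8·n: G = (3.162, 3.612), Q = (-3.162, -3.612). So Q.x = -3.162.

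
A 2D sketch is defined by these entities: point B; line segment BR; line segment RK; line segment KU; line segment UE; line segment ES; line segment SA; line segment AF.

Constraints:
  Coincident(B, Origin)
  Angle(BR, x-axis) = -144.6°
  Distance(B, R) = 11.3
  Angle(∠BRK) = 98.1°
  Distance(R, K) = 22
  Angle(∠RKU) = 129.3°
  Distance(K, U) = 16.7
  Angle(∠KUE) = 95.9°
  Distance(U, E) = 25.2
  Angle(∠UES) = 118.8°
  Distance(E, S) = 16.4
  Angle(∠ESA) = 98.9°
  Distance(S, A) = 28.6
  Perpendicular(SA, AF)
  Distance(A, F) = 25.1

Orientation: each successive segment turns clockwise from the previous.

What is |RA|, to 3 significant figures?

3.33

B is at the origin; BR runs at -144.6° with length 11.3, so R = (-9.21, -6.55). ∠BRK = 98.1° gives RK at 134° from the x-axis; with |RK| = 22.0, K = (-24.4, 9.41). ∠RKU = 129.3° gives KU at 82.8° from the x-axis; with |KU| = 16.7, U = (-22.3, 26.0). ∠KUE = 95.9° gives UE at -1.30° from the x-axis; with |UE| = 25.2, E = (2.93, 25.4). ∠UES = 118.8° gives ES at -62.5° from the x-axis; with |ES| = 16.4, S = (10.5, 10.9). ∠ESA = 98.9° gives SA at -144° from the x-axis; with |SA| = 28.6, A = (-12.5, -6.11). Then |RA| = |A − R| = 3.33.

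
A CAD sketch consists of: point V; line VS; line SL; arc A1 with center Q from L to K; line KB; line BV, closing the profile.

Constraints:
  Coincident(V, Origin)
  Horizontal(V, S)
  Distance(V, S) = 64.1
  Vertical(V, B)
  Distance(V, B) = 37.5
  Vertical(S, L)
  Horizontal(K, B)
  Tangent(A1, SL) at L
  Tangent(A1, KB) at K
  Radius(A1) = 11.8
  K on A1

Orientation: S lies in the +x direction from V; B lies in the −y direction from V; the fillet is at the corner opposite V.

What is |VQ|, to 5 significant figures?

58.273

VB is vertical with |VB| = 37.5 and B on the −y side, so B = (0.0000, -37.500). The virtual corner opposite V is at (64.100, -37.500). Since A1 is tangent to SL there, QL ⟂ SL and the tangent condition forces QK to be normal to KB, with radius 11.8, so the center Q sits 11.8 in from both sides at Q = (52.300, -25.700). Then |VQ| = |Q − V| = 58.273.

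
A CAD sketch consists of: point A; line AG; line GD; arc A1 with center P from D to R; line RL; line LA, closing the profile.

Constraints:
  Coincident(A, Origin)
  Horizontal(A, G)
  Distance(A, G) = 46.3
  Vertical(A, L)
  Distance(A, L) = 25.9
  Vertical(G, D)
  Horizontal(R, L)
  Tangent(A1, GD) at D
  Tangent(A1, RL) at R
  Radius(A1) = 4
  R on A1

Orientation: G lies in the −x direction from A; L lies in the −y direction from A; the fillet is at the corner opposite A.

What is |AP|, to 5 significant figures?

47.633

A is at the origin; A and G share the same y with |AG| = 46.3 and G on the −x side, so G = (-46.300, 0.0000). AL is vertical with |AL| = 25.9 and L on the −y side, so L = (0.0000, -25.900). The virtual corner opposite A is at (-46.300, -25.900). The tangent condition forces PD to be normal to GD and A1 meets RL tangentially, so PR is at right angles to RL, with radius 4.0, so the center P sits 4.0 in from both sides at P = (-42.300, -21.900). Then |AP| = |P − A| = 47.633.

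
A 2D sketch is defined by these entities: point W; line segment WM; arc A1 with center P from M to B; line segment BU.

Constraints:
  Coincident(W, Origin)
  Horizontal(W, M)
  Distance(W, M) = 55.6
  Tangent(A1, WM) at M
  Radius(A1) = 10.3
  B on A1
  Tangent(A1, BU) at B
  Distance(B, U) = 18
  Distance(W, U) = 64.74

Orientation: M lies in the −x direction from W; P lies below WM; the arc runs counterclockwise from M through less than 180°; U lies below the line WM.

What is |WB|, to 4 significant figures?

66.51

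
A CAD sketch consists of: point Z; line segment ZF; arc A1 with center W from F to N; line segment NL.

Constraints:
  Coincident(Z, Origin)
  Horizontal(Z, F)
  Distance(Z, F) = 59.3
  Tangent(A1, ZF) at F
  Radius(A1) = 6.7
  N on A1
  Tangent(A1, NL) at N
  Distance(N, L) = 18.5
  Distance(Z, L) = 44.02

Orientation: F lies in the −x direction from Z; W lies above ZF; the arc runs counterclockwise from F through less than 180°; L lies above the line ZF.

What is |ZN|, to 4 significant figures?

54.63

Z is at the origin; ZF is horizontal with |ZF| = 59.3 and F on the −x side, so F = (-59.30, 0.000). Since A1 is tangent to ZF there, WF ⟂ ZF, so W = F + (0, 6.7) = (-59.30, 6.700). Since WN ⟂ NL (tangency), |WL| = √(6.7² + 18.5²) = 19.68 regardless of where N sits on A1. So L lies on both circle(Z, 44.02) and circle(W, 19.68); the above-ZF intersection is L = (-41.42, 14.91). N is the foot of the tangent from L: N = (-54.60, 1.927).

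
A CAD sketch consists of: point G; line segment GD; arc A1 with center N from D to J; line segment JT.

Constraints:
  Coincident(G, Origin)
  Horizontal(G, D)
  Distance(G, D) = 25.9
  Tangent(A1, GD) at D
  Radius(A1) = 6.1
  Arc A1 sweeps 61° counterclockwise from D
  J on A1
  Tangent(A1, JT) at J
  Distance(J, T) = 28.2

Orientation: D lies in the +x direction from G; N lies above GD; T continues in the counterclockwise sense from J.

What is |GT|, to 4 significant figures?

52.82

G is at the origin; GD is horizontal with |GD| = 25.9 and D on the +x side, so D = (25.90, 0.000). The tangent condition forces ND to be normal to GD, so N = D + (0, 6.1) = (25.90, 6.100). On A1, D sits at bearing -90° from N; a 61° counterclockwise sweep puts J at bearing -29°, so J = N + 6.1·(cos -29°, sin -29°) = (31.24, 3.143). Tangency of A1 to JT means the radius NJ is perpendicular to JT, so JT runs along (−sin -29°, cos -29°); with |JT| = 28.2, T = (44.91, 27.81). Then |GT| = |T − G| = 52.82.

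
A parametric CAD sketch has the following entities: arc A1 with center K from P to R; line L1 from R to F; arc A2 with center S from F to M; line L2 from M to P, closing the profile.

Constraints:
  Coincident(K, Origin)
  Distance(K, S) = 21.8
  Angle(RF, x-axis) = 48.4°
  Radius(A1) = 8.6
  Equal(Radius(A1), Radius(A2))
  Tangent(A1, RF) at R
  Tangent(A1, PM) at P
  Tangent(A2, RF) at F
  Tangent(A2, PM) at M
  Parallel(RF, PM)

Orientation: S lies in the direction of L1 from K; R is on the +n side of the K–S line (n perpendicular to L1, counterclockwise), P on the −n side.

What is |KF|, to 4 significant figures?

23.44

The slot axis is L1's direction at 48.4°, so u = (cos 48.4°, sin 48.4°) = (0.6639, 0.7478) and n = (−sin 48.4°, cos 48.4°) = (-0.7478, 0.6639). K is at the origin and S lies 21.8 along u from K, so S = 21.8·u = (14.47, 16.30). Tangency of A1 to both parallel lines with radius 8.6 puts R and P at K ± 8.6·n: R = (-6.431, 5.710), P = (6.431, -5.710). Equal radii place F and M the same way about S: F = S + 8.6·n = (8.043, 22.01), M = S − 8.6·n = (20.90, 10.59). Then |KF| = |F − K| = 23.44.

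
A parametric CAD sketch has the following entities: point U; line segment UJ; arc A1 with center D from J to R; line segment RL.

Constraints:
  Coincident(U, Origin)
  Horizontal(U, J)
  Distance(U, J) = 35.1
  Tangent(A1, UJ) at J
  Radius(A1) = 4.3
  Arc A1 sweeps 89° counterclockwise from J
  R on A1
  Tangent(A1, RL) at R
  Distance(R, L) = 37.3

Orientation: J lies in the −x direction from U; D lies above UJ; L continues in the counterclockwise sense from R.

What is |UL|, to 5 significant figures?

51.311

U is at the origin; UJ is horizontal with |UJ| = 35.1 and J on the −x side, so J = (-35.100, 0.0000). The tangent condition forces DJ to be normal to UJ, so D = J + (0, 4.3) = (-35.100, 4.3000). On A1, J sits at bearing -90° from D; an 89° counterclockwise sweep puts R at bearing -1°, so R = D + 4.3·(cos -1°, sin -1°) = (-30.801, 4.2250). Tangency of A1 to RL means the radius DR is perpendicular to RL, so RL runs along (−sin -1°, cos -1°); with |RL| = 37.3, L = (-30.150, 41.519). Then |UL| = |L − U| = 51.311.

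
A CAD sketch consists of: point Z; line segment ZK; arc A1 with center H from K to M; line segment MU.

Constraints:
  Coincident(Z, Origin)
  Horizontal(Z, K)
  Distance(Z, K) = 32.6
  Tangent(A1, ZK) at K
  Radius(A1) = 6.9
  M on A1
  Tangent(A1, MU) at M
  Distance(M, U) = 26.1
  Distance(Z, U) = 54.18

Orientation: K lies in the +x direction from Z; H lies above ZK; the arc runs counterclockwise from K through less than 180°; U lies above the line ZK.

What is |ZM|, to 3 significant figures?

39.8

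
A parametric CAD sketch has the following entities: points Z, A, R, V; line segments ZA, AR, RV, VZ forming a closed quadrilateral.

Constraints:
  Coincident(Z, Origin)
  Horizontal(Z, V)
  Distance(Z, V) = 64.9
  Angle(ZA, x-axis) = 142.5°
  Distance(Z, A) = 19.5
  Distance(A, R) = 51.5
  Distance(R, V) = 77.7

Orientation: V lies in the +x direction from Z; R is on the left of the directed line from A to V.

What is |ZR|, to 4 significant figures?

57.10

Z is at the origin; Z and V share the same y with |ZV| = 64.9 and V in +x, so V = (64.9, 0). ZA runs at 142.5° with |ZA| = 19.5, so A = (-15.47, 11.87). R is determined by |AR| = 51.5 and |RV| = 77.7 together: it lies at the intersection of circle(A, 51.5) and circle(V, 77.7). With |AV| = 81.24, the foot of the radical line on AV is 19.79 from A and the perpendicular offset is √(51.5² − 19.79²) = 47.55. Taking the left-of-AV solution: R = (11.05, 56.02).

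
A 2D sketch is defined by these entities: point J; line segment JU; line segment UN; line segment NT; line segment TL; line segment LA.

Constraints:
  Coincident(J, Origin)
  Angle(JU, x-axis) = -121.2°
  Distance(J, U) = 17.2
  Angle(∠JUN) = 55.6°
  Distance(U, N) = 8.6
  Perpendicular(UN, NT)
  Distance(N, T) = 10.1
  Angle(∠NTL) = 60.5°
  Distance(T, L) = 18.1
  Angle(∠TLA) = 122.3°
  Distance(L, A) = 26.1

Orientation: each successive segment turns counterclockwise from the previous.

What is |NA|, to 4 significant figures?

30.15

J is at the origin; JU runs at -121.2° with length 17.2, so U = (-8.910, -14.71). ∠JUN = 55.6° gives UN at 3.200° from the x-axis; with |UN| = 8.6, N = (-0.3235, -14.23). UN ⟂ NT, so NT runs at 93.20°; with |NT| = 10.1, T = (-0.8873, -4.148). ∠NTL = 60.5° gives TL at -147.3° from the x-axis; with |TL| = 18.1, L = (-16.12, -13.93). ∠TLA = 122.3° gives LA at -89.60° from the x-axis; with |LA| = 26.1, A = (-15.94, -40.03). Then |NA| = |A − N| = 30.15.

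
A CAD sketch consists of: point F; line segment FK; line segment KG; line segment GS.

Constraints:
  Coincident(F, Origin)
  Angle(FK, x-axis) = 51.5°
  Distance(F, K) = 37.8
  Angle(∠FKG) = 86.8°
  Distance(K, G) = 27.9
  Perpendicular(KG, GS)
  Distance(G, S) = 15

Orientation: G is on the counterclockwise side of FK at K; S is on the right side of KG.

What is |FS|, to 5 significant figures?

58.709

F is at the origin; FK runs at 51.5° with length 37.8, so K = 37.8·(cos 51.5°, sin 51.5°) = (23.531, 29.583). ∠FKG = 86.8°, so KG runs at 51.5° + (180° − 86.8°) = 144.70° from the x-axis; with |KG| = 27.9, G = K + 27.9·(cos 144.70°, sin 144.70°) = (0.76081, 45.705). KG ⟂ GS; with |GS| = 15.0 on the right of KG, S = G + 15.0·(0.57786, 0.81614) = (9.4287, 57.947). Then |FS| = |S − F| = 58.709.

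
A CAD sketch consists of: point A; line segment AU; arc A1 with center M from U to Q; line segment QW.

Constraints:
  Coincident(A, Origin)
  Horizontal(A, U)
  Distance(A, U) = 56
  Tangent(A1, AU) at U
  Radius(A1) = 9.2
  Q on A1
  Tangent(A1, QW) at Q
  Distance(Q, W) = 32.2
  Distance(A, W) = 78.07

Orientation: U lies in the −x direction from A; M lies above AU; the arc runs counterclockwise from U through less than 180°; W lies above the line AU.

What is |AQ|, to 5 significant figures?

50.464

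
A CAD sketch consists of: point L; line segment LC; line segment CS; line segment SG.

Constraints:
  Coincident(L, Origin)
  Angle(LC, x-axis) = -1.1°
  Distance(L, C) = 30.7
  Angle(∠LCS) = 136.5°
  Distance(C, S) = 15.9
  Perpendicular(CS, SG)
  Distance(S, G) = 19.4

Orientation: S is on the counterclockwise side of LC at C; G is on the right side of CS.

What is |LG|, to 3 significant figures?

55.7

L is at the origin; LC runs at -1.1° with length 30.7, so C = 30.7·(cos -1.1°, sin -1.1°) = (30.7, -0.589). ∠LCS = 136.5°, so CS runs at -1.1° + (180° − 136.5°) = 42.4° from the x-axis; with |CS| = 15.9, S = C + 15.9·(cos 42.4°, sin 42.4°) = (42.4, 10.1). CS is perpendicular to SG; with |SG| = 19.4 on the right of CS, G = S + 19.4·(0.674, -0.738) = (55.5, -4.19). Then |LG| = |G − L| = 55.7.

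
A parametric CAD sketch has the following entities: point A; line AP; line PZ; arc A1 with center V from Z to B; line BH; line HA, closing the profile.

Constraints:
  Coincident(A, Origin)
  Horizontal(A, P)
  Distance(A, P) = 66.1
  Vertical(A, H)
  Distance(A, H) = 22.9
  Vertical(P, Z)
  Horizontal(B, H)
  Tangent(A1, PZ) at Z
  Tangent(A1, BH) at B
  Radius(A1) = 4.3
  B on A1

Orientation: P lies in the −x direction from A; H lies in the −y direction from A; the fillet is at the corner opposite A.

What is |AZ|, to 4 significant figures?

68.67

A is at the origin; AP is horizontal with |AP| = 66.1 and P on the −x side, so P = (-66.10, 0.000). A and H share the same x with |AH| = 22.9 and H on the −y side, so H = (0.000, -22.90). The virtual corner opposite A is at (-66.10, -22.90). The tangent condition forces VZ to be normal to PZ and tangency of A1 to BH means the radius VB is perpendicular to BH, with radius 4.3, so the center V sits 4.3 in from both sides at V = (-61.80, -18.60). That places the tangent points at Z = (-66.10, -18.60) on PZ and B = (-61.80, -22.90) on BH. Then |AZ| = |Z − A| = 68.67.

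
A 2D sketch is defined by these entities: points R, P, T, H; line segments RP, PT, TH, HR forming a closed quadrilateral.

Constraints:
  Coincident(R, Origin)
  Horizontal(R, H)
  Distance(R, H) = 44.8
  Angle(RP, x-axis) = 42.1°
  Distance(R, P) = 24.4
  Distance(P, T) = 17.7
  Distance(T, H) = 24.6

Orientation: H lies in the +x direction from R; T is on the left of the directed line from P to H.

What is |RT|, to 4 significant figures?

41.35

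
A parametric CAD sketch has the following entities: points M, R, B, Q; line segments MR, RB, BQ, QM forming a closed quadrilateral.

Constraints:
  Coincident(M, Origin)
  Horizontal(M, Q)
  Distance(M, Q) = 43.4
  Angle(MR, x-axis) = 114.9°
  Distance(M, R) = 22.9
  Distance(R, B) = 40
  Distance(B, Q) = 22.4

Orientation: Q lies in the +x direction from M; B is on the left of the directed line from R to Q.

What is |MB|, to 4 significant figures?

35.30

M is at the origin; MQ is horizontal with |MQ| = 43.4 and Q in +x, so Q = (43.4, 0). MR runs at 114.9° with |MR| = 22.9, so R = (-9.642, 20.77). B is determined by |RB| = 40.0 and |BQ| = 22.4 together: it lies at the intersection of circle(R, 40.0) and circle(Q, 22.4). With |RQ| = 56.96, the foot of the radical line on RQ is 38.12 from R and the perpendicular offset is √(40.0² − 38.12²) = 12.11. Taking the left-of-RQ solution: B = (30.27, 18.15).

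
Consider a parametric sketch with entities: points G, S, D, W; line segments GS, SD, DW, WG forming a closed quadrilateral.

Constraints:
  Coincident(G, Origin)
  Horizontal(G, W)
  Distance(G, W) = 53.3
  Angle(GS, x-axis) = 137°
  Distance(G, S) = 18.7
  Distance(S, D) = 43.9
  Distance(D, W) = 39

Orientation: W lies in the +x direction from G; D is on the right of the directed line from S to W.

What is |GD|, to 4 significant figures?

25.20

Checks: |GW| = 53.30 ✓; |GS| = 18.70 ✓; |SD| = 43.90 ✓; |DW| = 39.00 ✓.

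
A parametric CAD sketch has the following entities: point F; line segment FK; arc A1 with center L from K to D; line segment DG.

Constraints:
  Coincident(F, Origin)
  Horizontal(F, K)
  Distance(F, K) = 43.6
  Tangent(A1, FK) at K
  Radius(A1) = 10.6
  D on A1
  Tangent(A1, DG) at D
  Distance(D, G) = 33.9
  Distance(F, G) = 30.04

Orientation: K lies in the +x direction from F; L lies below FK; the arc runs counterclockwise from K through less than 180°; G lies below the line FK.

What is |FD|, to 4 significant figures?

36.17

F is at the origin; FK is horizontal with |FK| = 43.6 and K on the +x side, so K = (43.60, 0.000). The tangent condition forces LK to be normal to FK, so L = K + (0, -10.6) = (43.60, -10.60). Since LD ⟂ DG (tangency), |LG| = √(10.6² + 33.9²) = 35.52 regardless of where D sits on A1. So G lies on both circle(F, 30.04) and circle(L, 35.52); the below-FK intersection is G = (12.31, -27.40). D is the foot of the tangent from G: D = (36.03, -3.183).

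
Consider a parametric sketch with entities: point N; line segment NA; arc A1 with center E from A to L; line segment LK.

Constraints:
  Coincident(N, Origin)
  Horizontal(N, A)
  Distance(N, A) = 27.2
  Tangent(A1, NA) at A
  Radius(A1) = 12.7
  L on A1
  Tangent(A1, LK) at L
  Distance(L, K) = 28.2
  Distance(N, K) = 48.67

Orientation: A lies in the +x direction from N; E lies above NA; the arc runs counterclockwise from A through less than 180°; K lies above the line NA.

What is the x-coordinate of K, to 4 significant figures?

22.33

N is at the origin; N and A share the same y with |NA| = 27.2 and A on the +x side, so A = (27.20, 0.000). A1 meets NA tangentially, so EA is at right angles to NA, so E = A + (0, 12.7) = (27.20, 12.70). Since EL ⟂ LK (tangency), |EK| = √(12.7² + 28.2²) = 30.93 regardless of where L sits on A1. So K lies on both circle(N, 48.67) and circle(E, 30.93); the above-NA intersection is K = (22.33, 43.24). L is the foot of the tangent from K: L = (37.82, 19.67).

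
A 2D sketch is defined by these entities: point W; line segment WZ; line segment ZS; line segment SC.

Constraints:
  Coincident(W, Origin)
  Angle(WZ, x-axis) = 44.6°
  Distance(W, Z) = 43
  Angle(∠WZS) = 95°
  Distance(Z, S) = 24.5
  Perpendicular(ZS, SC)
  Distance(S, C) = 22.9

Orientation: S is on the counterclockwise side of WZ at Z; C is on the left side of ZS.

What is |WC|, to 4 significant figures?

34.57

W is at the origin; WZ runs at 44.6° with length 43.0, so Z = 43.0·(cos 44.6°, sin 44.6°) = (30.62, 30.19). ∠WZS = 95.0°, so ZS runs at 44.6° + (180° − 95.0°) = 129.6° from the x-axis; with |ZS| = 24.5, S = Z + 24.5·(cos 129.6°, sin 129.6°) = (15.00, 49.07). The perpendicularity gives SC at right angles to ZS; with |SC| = 22.9 on the left of ZS, C = S + 22.9·(-0.7705, -0.6374) = (-2.645, 34.47). Then |WC| = |C − W| = 34.57.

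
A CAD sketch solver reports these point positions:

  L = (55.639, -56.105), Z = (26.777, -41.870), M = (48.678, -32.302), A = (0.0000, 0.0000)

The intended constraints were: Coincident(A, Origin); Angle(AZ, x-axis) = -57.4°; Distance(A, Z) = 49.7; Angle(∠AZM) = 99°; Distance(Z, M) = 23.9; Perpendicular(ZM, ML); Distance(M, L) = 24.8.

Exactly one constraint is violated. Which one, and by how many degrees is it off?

Perpendicular(ZM, ML) — off by 7.30°.

A = (0.00, 0.00) ✓; AZ at -57.40° ✓; |AZ| = 49.70 ✓; ∠AZM = 99.00° ✓; |ZM| = 23.90 ✓; ∠(ZM, ML) = 97.30° ✗; |ML| = 24.80 ✓.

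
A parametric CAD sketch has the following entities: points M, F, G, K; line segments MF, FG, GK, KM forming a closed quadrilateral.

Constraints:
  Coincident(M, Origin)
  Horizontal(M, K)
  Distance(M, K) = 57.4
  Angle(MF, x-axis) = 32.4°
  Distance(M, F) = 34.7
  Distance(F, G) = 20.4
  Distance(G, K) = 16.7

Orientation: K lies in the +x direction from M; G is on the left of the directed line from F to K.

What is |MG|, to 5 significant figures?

51.423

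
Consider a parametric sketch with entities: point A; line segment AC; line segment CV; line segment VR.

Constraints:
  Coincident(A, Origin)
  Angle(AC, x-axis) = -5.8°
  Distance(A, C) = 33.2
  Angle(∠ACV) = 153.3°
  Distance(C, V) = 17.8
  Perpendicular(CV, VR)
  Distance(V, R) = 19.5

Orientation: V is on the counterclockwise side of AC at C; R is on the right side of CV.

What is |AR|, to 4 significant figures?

58.63

A is at the origin; AC runs at -5.8° with length 33.2, so C = 33.2·(cos -5.8°, sin -5.8°) = (33.03, -3.355). ∠ACV = 153.3°, so CV runs at -5.8° + (180° − 153.3°) = 20.90° from the x-axis; with |CV| = 17.8, V = C + 17.8·(cos 20.90°, sin 20.90°) = (49.66, 2.995). CV is perpendicular to VR; with |VR| = 19.5 on the right of CV, R = V + 19.5·(0.3567, -0.9342) = (56.62, -15.22). Then |AR| = |R − A| = 58.63.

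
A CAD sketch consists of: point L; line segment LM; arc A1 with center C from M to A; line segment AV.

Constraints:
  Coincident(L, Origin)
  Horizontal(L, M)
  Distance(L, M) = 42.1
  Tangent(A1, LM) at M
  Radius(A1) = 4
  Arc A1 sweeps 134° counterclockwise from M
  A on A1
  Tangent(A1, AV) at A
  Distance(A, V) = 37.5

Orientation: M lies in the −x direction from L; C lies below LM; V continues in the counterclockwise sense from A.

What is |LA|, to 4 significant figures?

45.49

L is at the origin; L and M share the same y with |LM| = 42.1 and M on the −x side, so M = (-42.10, 0.000). Tangency of A1 to LM means the radius CM is perpendicular to LM, so C = M + (0, -4) = (-42.10, -4.000). On A1, M sits at bearing 90° from C; a 134° counterclockwise sweep puts A at bearing 224°, so A = C + 4.0·(cos 224°, sin 224°) = (-44.98, -6.779). Then |LA| = |A − L| = 45.49.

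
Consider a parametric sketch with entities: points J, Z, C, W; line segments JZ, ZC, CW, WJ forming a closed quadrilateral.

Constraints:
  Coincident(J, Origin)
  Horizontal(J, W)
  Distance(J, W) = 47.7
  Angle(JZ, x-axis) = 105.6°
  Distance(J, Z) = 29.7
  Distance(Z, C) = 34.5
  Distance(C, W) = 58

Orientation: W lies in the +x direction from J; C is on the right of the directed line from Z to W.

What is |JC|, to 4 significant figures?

11.58

Checks: J = (0.00, 0.00) ✓; |ZC| = 34.50 ✓; |CW| = 58.00 ✓.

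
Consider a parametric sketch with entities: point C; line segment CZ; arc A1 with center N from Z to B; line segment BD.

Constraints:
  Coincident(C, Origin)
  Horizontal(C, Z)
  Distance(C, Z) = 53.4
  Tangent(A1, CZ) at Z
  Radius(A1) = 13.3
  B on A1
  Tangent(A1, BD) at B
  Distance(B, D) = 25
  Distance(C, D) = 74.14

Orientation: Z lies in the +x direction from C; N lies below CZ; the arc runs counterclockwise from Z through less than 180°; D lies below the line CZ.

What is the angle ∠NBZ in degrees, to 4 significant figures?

21.83°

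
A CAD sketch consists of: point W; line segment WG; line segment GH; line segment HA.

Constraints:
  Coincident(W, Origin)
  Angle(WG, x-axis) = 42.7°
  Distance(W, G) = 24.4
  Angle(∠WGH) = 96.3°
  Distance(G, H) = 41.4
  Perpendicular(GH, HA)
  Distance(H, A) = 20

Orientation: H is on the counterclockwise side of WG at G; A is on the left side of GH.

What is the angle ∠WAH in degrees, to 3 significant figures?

95.5°

∠WGH = 96.3°, so GH runs at 42.7° + (180° − 96.3°) = 126° from the x-axis; with |GH| = 41.4, H = G + 41.4·(cos 126°, sin 126°) = (-6.64, 49.9). The perpendicularity gives HA at right angles to GH; with |HA| = 20.0 on the left of GH, A = H + 20.0·(-0.805, -0.593) = (-22.7, 38.0). Then cos ∠WAH = AW·AH / (|AW||AH|), giving 95.5°.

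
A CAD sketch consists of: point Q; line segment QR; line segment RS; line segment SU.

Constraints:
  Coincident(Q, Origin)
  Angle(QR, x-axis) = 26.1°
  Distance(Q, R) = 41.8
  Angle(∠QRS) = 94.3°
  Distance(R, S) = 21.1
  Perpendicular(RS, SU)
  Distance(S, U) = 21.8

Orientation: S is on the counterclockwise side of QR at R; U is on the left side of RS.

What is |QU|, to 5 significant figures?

31.346

∠QRS = 94.3°, so RS runs at 26.1° + (180° − 94.3°) = 111.80° from the x-axis; with |RS| = 21.1, S = R + 21.1·(cos 111.80°, sin 111.80°) = (29.702, 37.981). RS is perpendicular to SU; with |SU| = 21.8 on the left of RS, U = S + 21.8·(-0.92849, -0.37137) = (9.4607, 29.885). Then |QU| = |U − Q| = 31.346.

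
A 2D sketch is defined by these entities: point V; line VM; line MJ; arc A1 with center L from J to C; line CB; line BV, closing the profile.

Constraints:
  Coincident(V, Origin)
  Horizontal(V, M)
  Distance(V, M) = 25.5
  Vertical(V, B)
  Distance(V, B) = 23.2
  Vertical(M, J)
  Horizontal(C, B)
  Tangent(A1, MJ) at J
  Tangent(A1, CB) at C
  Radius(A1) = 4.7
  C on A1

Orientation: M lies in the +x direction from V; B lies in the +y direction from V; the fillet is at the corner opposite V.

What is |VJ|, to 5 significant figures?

31.504

The virtual corner opposite V is at (25.500, 23.200). Since A1 is tangent to MJ there, LJ ⟂ MJ and since A1 is tangent to CB there, LC ⟂ CB, with radius 4.7, so the center L sits 4.7 in from both sides at L = (20.800, 18.500). That places the tangent points at J = (25.500, 18.500) on MJ and C = (20.800, 23.200) on CB. Then |VJ| = |J − V| = 31.504.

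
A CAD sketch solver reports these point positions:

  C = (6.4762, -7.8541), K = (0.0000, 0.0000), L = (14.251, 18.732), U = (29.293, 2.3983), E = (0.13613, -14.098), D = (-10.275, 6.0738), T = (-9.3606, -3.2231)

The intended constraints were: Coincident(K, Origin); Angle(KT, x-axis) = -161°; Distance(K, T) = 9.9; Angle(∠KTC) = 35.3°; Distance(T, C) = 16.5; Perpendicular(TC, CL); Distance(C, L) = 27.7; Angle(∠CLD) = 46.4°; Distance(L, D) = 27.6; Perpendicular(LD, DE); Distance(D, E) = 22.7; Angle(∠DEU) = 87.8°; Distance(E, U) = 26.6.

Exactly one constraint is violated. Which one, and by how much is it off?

Distance(E, U) = 26.6 — off by 6.90.

K = (0.00, 0.00) ✓; KT at -161.0° ✓; |KT| = 9.900 ✓; ∠KTC = 35.30° ✓; |TC| = 16.50 ✓; ∠(TC, CL) = 90.00° ✓; |CL| = 27.70 ✓; ∠CLD = 46.40° ✓; |LD| = 27.60 ✓; ∠(LD, DE) = 90.00° ✓; |DE| = 22.70 ✓; ∠DEU = 87.80° ✓; |EU| = 33.50 ✗.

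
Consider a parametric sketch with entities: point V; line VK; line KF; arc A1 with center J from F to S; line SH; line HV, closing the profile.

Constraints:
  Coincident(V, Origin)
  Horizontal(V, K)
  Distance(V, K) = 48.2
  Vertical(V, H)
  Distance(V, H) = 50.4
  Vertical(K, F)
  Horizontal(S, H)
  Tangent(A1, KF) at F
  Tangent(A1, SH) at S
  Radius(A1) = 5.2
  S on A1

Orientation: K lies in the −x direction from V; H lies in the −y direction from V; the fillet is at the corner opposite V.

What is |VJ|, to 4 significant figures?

62.39

V is at the origin; V and K share the same y with |VK| = 48.2 and K on the −x side, so K = (-48.20, 0.000). VH is vertical with |VH| = 50.4 and H on the −y side, so H = (0.000, -50.40). The virtual corner opposite V is at (-48.20, -50.40). A1 meets KF tangentially, so JF is at right angles to KF and the tangent condition forces JS to be normal to SH, with radius 5.2, so the center J sits 5.2 in from both sides at J = (-43.00, -45.20). Then |VJ| = |J − V| = 62.39.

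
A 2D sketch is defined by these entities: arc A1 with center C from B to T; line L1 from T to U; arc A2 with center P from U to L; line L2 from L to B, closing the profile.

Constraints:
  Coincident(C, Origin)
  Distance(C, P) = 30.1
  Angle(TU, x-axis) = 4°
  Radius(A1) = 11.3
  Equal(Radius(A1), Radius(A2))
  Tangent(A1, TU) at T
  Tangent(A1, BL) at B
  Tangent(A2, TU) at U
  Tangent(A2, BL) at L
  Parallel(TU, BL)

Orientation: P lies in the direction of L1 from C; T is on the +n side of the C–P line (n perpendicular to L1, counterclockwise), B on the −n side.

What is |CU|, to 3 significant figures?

32.2

The slot axis is L1's direction at 4.0°, so u = (cos 4.0°, sin 4.0°) = (0.998, 0.0698) and n = (−sin 4.0°, cos 4.0°) = (-0.0698, 0.998). C is at the origin and P lies 30.1 along u from C, so P = 30.1·u = (30.0, 2.10). Tangency of A1 to both parallel lines with radius 11.3 puts T and B at C ± 11.3·n: T = (-0.788, 11.3), B = (0.788, -11.3). Equal radii place U and L the same way about P: U = P + 11.3·n = (29.2, 13.4), L = P − 11.3·n = (30.8, -9.17). Then |CU| = |U − C| = 32.2.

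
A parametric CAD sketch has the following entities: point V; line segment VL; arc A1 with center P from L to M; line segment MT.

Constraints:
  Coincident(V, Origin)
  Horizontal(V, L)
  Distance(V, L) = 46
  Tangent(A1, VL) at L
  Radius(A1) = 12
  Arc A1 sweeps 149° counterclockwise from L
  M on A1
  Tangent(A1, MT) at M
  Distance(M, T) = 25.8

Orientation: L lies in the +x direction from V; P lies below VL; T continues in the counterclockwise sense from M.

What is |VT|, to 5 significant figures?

71.424

V is at the origin; V and L share the same y with |VL| = 46.0 and L on the +x side, so L = (46.000, 0.0000). Since A1 is tangent to VL there, PL ⟂ VL, so P = L + (0, -12) = (46.000, -12.000). On A1, L sits at bearing 90° from P; a 149° counterclockwise sweep puts M at bearing 239°, so M = P + 12.0·(cos 239°, sin 239°) = (39.820, -22.286). The tangent condition forces PM to be normal to MT, so MT runs along (−sin 239°, cos 239°); with |MT| = 25.8, T = (61.934, -35.574). Then |VT| = |T − V| = 71.424.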